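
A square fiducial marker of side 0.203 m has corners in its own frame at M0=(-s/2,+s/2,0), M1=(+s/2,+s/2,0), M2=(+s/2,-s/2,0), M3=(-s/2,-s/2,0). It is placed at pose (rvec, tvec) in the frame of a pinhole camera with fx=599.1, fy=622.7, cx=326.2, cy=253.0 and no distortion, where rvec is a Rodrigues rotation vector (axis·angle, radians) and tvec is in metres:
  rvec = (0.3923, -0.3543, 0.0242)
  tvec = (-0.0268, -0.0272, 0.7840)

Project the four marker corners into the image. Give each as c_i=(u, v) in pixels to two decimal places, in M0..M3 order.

Intrinsics K: fx=599.1, fy=622.7, cx=326.2, cy=253.0
Marker side s = 0.203 m; corners in marker frame (Z=0):
  M0 = (-0.1015, +0.1015, 0)
  M1 = (+0.1015, +0.1015, 0)
  M2 = (+0.1015, -0.1015, 0)
  M3 = (-0.1015, -0.1015, 0)
rvec = (0.3923, -0.3543, 0.0242), |rvec| = θ = 0.52916 rad = 30.319°
Rodrigues: sinθ=0.50481, 1−cosθ=0.13677; R = I + sinθ·[k]× + (1−cosθ)·[k]×²:
    [+0.93840 -0.09098 -0.33336]
    [-0.04480 +0.92454 -0.37843]
    [+0.34263 +0.37006 +0.86352]
t = (-0.0268, -0.0272, 0.7840) m
M0: Pc = R·M0+t = (-0.13128, +0.07119, +0.78678); u = 599.1·(-0.13128)/0.78678 + 326.2 = 226.2350, v = 622.7·(+0.07119)/0.78678 + 253.0 = 309.3423
M1: Pc = R·M1+t = (+0.05921, +0.06209, +0.85634); u = 599.1·(+0.05921)/0.85634 + 326.2 = 367.6263, v = 622.7·(+0.06209)/0.85634 + 253.0 = 298.1524
M2: Pc = R·M2+t = (+0.07768, -0.12559, +0.78122); u = 599.1·(+0.07768)/0.78122 + 326.2 = 385.7726, v = 622.7·(-0.12559)/0.78122 + 253.0 = 152.8945
M3: Pc = R·M3+t = (-0.11281, -0.11649, +0.71166); u = 599.1·(-0.11281)/0.71166 + 326.2 = 231.2298, v = 622.7·(-0.11649)/0.71166 + 253.0 = 151.0688

c0=(226.23, 309.34) c1=(367.63, 298.15) c2=(385.77, 152.89) c3=(231.23, 151.07)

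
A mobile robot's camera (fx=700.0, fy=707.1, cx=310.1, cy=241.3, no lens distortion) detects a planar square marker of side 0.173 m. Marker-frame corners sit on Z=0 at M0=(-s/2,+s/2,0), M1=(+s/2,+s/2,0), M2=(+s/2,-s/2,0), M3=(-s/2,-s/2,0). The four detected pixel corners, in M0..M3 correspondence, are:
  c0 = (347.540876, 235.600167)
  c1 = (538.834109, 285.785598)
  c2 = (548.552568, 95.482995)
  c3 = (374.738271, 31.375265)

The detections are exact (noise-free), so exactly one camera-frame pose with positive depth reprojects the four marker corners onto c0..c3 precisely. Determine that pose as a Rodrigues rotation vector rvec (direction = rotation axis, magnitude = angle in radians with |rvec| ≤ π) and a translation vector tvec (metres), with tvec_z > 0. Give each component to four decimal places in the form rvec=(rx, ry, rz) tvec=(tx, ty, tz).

rvec=(-0.2595, -0.3525, 0.1947) tvec=(0.1196, -0.0661, 0.5694)

Intrinsics K: fx=700.0, fy=707.1, cx=310.1, cy=241.3
Marker side s = 0.173 m; corners in marker frame (Z=0):
  M0 = (-0.0865, +0.0865, 0)
  M1 = (+0.0865, +0.0865, 0)
  M2 = (+0.0865, -0.0865, 0)
  M3 = (-0.0865, -0.0865, 0)
Detected image corners:
  c0 = (347.540876, 235.600167) px
  c1 = (538.834109, 285.785598) px
  c2 = (548.552568, 95.482995) px
  c3 = (374.738271, 31.375265) px
Planar DLT: solve 8×8 A·h = b for H (H[2,2]=1):
  H  [+1302.83781 -329.41435 +457.17295]
  H  [+421.53622 +1057.68560 +159.18005]
  H  [+0.55212 -0.49763 +1.00000]
B = K⁻¹H; ‖b₁‖=1.756276, ‖b₂‖=1.756276; λ = 2/(‖b₁‖+‖b₂‖) = 0.569387, sign → tz>0 ⇒ λ=+0.569387
r₁ = λ·B[:,0] = (+0.92047,+0.23216,+0.31437); r₂ = λ·B[:,1] = (-0.14243,+0.94838,-0.28334)
r₃ = r₁×r₂ = (-0.36392,+0.21603,+0.90603); SVD([r₁ r₂ r₃]) → R = UVᵀ:
  R  [+0.92047 -0.14243 -0.36392]
  R  [+0.23216 +0.94838 +0.21603]
  R  [+0.31437 -0.28334 +0.90603]
t = (+0.11963, -0.06613, +0.56939) m
tr R = 2.774888; θ = arccos((tr R − 1)/2) = 0.479026 rad = 27.446°
axis k = ((R−Rᵀ)₃₂, (R−Rᵀ)₁₃, (R−Rᵀ)₂₁) / (2 sinθ) = (-0.541720, -0.735811, +0.406352)
rvec = θ·k = (-0.259498, -0.352473, +0.194653)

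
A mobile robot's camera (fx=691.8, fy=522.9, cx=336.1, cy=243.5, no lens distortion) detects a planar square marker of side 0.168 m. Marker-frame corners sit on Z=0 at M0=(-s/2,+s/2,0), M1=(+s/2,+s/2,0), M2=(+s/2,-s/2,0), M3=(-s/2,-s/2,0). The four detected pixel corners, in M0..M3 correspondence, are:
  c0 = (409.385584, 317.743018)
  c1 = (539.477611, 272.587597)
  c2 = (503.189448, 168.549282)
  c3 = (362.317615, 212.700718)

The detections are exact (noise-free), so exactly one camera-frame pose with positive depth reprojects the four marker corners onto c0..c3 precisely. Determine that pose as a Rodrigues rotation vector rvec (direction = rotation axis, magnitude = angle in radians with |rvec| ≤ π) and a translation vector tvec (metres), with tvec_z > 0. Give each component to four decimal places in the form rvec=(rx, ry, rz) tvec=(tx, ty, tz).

rvec=(0.2740, -0.2324, -0.3685) tvec=(0.1303, 0.0011, 0.7540)

Intrinsics K: fx=691.8, fy=522.9, cx=336.1, cy=243.5
Marker side s = 0.168 m; corners in marker frame (Z=0):
  M0 = (-0.0840, +0.0840, 0)
  M1 = (+0.0840, +0.0840, 0)
  M2 = (+0.0840, -0.0840, 0)
  M3 = (-0.0840, -0.0840, 0)
Detected image corners:
  c0 = (409.385584, 317.743018) px
  c1 = (539.477611, 272.587597) px
  c2 = (503.189448, 168.549282) px
  c3 = (362.317615, 212.700718) px
Planar DLT: solve 8×8 A·h = b for H (H[2,2]=1):
  H  [+909.37593 +430.29125 +455.60305]
  H  [-210.19239 +720.10778 +244.23478]
  H  [+0.22933 +0.40306 +1.00000]
B = K⁻¹H; ‖b₁‖=1.326221, ‖b₂‖=1.326221; λ = 2/(‖b₁‖+‖b₂‖) = 0.754022, sign → tz>0 ⇒ λ=+0.754022
r₁ = λ·B[:,0] = (+0.90716,-0.38362,+0.17292); r₂ = λ·B[:,1] = (+0.32134,+0.89687,+0.30392)
r₃ = r₁×r₂ = (-0.27168,-0.22013,+0.93687); SVD([r₁ r₂ r₃]) → R = UVᵀ:
  R  [+0.90716 +0.32134 -0.27168]
  R  [-0.38362 +0.89687 -0.22013]
  R  [+0.17292 +0.30392 +0.93687]
t = (+0.13025, +0.00106, +0.75402) m
tr R = 2.740901; θ = arccos((tr R − 1)/2) = 0.514680 rad = 29.489°
axis k = ((R−Rᵀ)₃₂, (R−Rᵀ)₁₃, (R−Rᵀ)₂₁) / (2 sinθ) = (+0.532296, -0.451589, -0.716051)
rvec = θ·k = (+0.273962, -0.232424, -0.368537)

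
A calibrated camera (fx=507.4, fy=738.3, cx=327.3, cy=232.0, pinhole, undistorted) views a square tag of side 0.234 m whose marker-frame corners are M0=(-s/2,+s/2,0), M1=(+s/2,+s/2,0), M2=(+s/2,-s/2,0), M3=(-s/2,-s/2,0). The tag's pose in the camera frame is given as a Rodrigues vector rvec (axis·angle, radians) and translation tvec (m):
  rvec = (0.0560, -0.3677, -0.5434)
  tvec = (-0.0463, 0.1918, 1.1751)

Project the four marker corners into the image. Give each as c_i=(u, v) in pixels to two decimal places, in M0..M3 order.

c0=(291.65, 457.29) c1=(370.31, 371.01) c2=(322.42, 251.38) c3=(238.04, 332.16)

Intrinsics K: fx=507.4, fy=738.3, cx=327.3, cy=232.0
Marker side s = 0.234 m; corners in marker frame (Z=0):
  M0 = (-0.1170, +0.1170, 0)
  M1 = (+0.1170, +0.1170, 0)
  M2 = (+0.1170, -0.1170, 0)
  M3 = (-0.1170, -0.1170, 0)
rvec = (0.0560, -0.3677, -0.5434), |rvec| = θ = 0.65850 rad = 37.729°
Rodrigues: sinθ=0.61193, 1−cosθ=0.20909; R = I + sinθ·[k]× + (1−cosθ)·[k]×²:
    [+0.79242 +0.49504 -0.35637]
    [-0.51490 +0.85610 +0.04431]
    [+0.32702 +0.14839 +0.93329]
t = (-0.0463, 0.1918, 1.1751) m
M0: Pc = R·M0+t = (-0.08109, +0.35221, +1.15420); u = 507.4·(-0.08109)/1.15420 + 327.3 = 291.6503, v = 738.3·(+0.35221)/1.15420 + 232.0 = 457.2945
M1: Pc = R·M1+t = (+0.10433, +0.23172, +1.23072); u = 507.4·(+0.10433)/1.23072 + 327.3 = 370.3144, v = 738.3·(+0.23172)/1.23072 + 232.0 = 371.0074
M2: Pc = R·M2+t = (-0.01151, +0.03139, +1.19600); u = 507.4·(-0.01151)/1.19600 + 327.3 = 322.4184, v = 738.3·(+0.03139)/1.19600 + 232.0 = 251.3788
M3: Pc = R·M3+t = (-0.19693, +0.15188, +1.11948); u = 507.4·(-0.19693)/1.11948 + 327.3 = 238.0405, v = 738.3·(+0.15188)/1.11948 + 232.0 = 332.1649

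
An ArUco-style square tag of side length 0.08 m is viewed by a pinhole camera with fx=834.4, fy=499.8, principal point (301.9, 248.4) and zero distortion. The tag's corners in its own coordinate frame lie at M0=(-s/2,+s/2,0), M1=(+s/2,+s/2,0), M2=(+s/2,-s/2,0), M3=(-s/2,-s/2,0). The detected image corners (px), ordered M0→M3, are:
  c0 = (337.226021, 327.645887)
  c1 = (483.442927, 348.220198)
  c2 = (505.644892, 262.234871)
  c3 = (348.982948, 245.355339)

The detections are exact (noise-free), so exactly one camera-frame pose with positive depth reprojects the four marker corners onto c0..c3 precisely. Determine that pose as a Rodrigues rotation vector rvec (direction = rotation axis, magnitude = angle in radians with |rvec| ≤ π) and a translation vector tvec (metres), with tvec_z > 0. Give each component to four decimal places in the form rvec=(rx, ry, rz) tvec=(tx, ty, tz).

rvec=(0.3296, 0.3454, 0.1222) tvec=(0.0592, 0.0419, 0.4315)

Intrinsics K: fx=834.4, fy=499.8, cx=301.9, cy=248.4
Marker side s = 0.08 m; corners in marker frame (Z=0):
  M0 = (-0.0400, +0.0400, 0)
  M1 = (+0.0400, +0.0400, 0)
  M2 = (+0.0400, -0.0400, 0)
  M3 = (-0.0400, -0.0400, 0)
Detected image corners:
  c0 = (337.226021, 327.645887) px
  c1 = (483.442927, 348.220198) px
  c2 = (505.644892, 262.234871) px
  c3 = (348.982948, 245.355339) px
Planar DLT: solve 8×8 A·h = b for H (H[2,2]=1):
  H  [+1588.23892 +116.79167 +416.36982]
  H  [+20.96589 +1282.15872 +296.90779]
  H  [-0.72277 +0.78111 +1.00000]
B = K⁻¹H; ‖b₁‖=2.317410, ‖b₂‖=2.317410; λ = 2/(‖b₁‖+‖b₂‖) = 0.431516, sign → tz>0 ⇒ λ=+0.431516
r₁ = λ·B[:,0] = (+0.93422,+0.17311,-0.31189); r₂ = λ·B[:,1] = (-0.06155,+0.93947,+0.33706)
r₃ = r₁×r₂ = (+0.35136,-0.29569,+0.88832); SVD([r₁ r₂ r₃]) → R = UVᵀ:
  R  [+0.93422 -0.06155 +0.35136]
  R  [+0.17311 +0.93947 -0.29569]
  R  [-0.31189 +0.33706 +0.88832]
t = (+0.05920, +0.04188, +0.43152) m
tr R = 2.762006; θ = arccos((tr R − 1)/2) = 0.492818 rad = 28.236°
axis k = ((R−Rᵀ)₃₂, (R−Rᵀ)₁₃, (R−Rᵀ)₂₁) / (2 sinθ) = (+0.668714, +0.700940, +0.248001)
rvec = θ·k = (+0.329554, +0.345436, +0.122220)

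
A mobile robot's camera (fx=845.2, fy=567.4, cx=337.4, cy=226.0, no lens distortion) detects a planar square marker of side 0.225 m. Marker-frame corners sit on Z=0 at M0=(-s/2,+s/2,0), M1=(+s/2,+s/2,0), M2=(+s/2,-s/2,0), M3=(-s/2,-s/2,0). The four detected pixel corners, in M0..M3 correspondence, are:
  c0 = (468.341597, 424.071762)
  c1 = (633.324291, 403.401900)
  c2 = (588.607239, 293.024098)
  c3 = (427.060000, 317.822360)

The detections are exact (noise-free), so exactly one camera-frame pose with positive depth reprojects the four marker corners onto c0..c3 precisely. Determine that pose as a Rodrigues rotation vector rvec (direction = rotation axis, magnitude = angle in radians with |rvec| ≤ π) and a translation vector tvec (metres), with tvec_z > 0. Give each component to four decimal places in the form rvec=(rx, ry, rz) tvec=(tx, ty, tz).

Intrinsics K: fx=845.2, fy=567.4, cx=337.4, cy=226.0
Marker side s = 0.225 m; corners in marker frame (Z=0):
  M0 = (-0.1125, +0.1125, 0)
  M1 = (+0.1125, +0.1125, 0)
  M2 = (+0.1125, -0.1125, 0)
  M3 = (-0.1125, -0.1125, 0)
Detected image corners:
  c0 = (468.341597, 424.071762) px
  c1 = (633.324291, 403.401900) px
  c2 = (588.607239, 293.024098) px
  c3 = (427.060000, 317.822360) px
Planar DLT: solve 8×8 A·h = b for H (H[2,2]=1):
  H  [+630.76374 +166.42302 +527.57614]
  H  [-165.49904 +464.54465 +359.52674]
  H  [-0.17913 -0.04634 +1.00000]
B = K⁻¹H; ‖b₁‖=0.865693, ‖b₂‖=0.865693; λ = 2/(‖b₁‖+‖b₂‖) = 1.155144, sign → tz>0 ⇒ λ=+1.155144
r₁ = λ·B[:,0] = (+0.94467,-0.25451,-0.20692); r₂ = λ·B[:,1] = (+0.24882,+0.96707,-0.05353)
r₃ = r₁×r₂ = (+0.21373,-0.00091,+0.97689); SVD([r₁ r₂ r₃]) → R = UVᵀ:
  R  [+0.94467 +0.24882 +0.21373]
  R  [-0.25451 +0.96707 -0.00091]
  R  [-0.20692 -0.05353 +0.97689]
t = (+0.25992, +0.27184, +1.15514) m
tr R = 2.888634; θ = arccos((tr R − 1)/2) = 0.335284 rad = 19.210°
axis k = ((R−Rᵀ)₃₂, (R−Rᵀ)₁₃, (R−Rᵀ)₂₁) / (2 sinθ) = (-0.079959, +0.639211, -0.764863)
rvec = θ·k = (-0.026809, +0.214317, -0.256446)

rvec=(-0.0268, 0.2143, -0.2564) tvec=(0.2599, 0.2718, 1.1551)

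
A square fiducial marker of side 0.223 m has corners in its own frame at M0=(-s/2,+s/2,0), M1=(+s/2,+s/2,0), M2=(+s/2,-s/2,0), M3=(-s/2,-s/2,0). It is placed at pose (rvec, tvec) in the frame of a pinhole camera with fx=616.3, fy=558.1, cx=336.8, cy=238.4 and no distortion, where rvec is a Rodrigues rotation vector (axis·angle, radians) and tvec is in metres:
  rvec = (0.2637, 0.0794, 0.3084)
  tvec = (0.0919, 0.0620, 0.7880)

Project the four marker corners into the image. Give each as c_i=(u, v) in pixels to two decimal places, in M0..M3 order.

c0=(302.10, 326.58) c1=(462.18, 374.89) c2=(524.88, 234.04) c3=(351.55, 183.47)

Intrinsics K: fx=616.3, fy=558.1, cx=336.8, cy=238.4
Marker side s = 0.223 m; corners in marker frame (Z=0):
  M0 = (-0.1115, +0.1115, 0)
  M1 = (+0.1115, +0.1115, 0)
  M2 = (+0.1115, -0.1115, 0)
  M3 = (-0.1115, -0.1115, 0)
rvec = (0.2637, 0.0794, 0.3084), |rvec| = θ = 0.41346 rad = 23.690°
Rodrigues: sinθ=0.40178, 1−cosθ=0.08427; R = I + sinθ·[k]× + (1−cosθ)·[k]×²:
    [+0.95001 -0.28937 +0.11724]
    [+0.31001 +0.91884 -0.24418]
    [-0.03707 +0.26832 +0.96262]
t = (0.0919, 0.0620, 0.7880) m
M0: Pc = R·M0+t = (-0.04629, +0.12988, +0.82205); u = 616.3·(-0.04629)/0.82205 + 336.8 = 302.0954, v = 558.1·(+0.12988)/0.82205 + 238.4 = 326.5804
M1: Pc = R·M1+t = (+0.16556, +0.19902, +0.81378); u = 616.3·(+0.16556)/0.81378 + 336.8 = 462.1842, v = 558.1·(+0.19902)/0.81378 + 238.4 = 374.8874
M2: Pc = R·M2+t = (+0.23009, -0.00588, +0.75395); u = 616.3·(+0.23009)/0.75395 + 336.8 = 524.8829, v = 558.1·(-0.00588)/0.75395 + 238.4 = 234.0438
M3: Pc = R·M3+t = (+0.01824, -0.07502, +0.76222); u = 616.3·(+0.01824)/0.76222 + 336.8 = 351.5468, v = 558.1·(-0.07502)/0.76222 + 238.4 = 183.4721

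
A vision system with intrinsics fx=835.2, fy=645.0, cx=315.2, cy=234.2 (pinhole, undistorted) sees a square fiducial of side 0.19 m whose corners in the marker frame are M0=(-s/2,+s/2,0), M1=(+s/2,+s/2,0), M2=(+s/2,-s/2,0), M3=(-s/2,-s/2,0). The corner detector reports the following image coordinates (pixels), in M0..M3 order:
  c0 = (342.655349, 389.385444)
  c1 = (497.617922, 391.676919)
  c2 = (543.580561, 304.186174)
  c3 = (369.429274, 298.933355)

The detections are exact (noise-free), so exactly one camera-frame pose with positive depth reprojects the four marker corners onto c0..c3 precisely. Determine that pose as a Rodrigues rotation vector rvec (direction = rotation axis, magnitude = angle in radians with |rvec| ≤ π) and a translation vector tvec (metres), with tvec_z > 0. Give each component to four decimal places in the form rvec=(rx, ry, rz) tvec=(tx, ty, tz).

Intrinsics K: fx=835.2, fy=645.0, cx=315.2, cy=234.2
Marker side s = 0.19 m; corners in marker frame (Z=0):
  M0 = (-0.0950, +0.0950, 0)
  M1 = (+0.0950, +0.0950, 0)
  M2 = (+0.0950, -0.0950, 0)
  M3 = (-0.0950, -0.0950, 0)
Detected image corners:
  c0 = (342.655349, 389.385444) px
  c1 = (497.617922, 391.676919) px
  c2 = (543.580561, 304.186174) px
  c3 = (369.429274, 298.933355) px
Planar DLT: solve 8×8 A·h = b for H (H[2,2]=1):
  H  [+927.76113 +91.20419 +438.35922]
  H  [+70.51173 +691.84071 +348.80368]
  H  [+0.14778 +0.64639 +1.00000]
B = K⁻¹H; ‖b₁‖=1.066807, ‖b₂‖=1.066807; λ = 2/(‖b₁‖+‖b₂‖) = 0.937376, sign → tz>0 ⇒ λ=+0.937376
r₁ = λ·B[:,0] = (+0.98898,+0.05218,+0.13852); r₂ = λ·B[:,1] = (-0.12630,+0.78544,+0.60591)
r₃ = r₁×r₂ = (-0.07719,-0.61673,+0.78338); SVD([r₁ r₂ r₃]) → R = UVᵀ:
  R  [+0.98898 -0.12630 -0.07719]
  R  [+0.05218 +0.78544 -0.61673]
  R  [+0.13852 +0.60591 +0.78338]
t = (+0.13823, +0.16655, +0.93738) m
tr R = 2.557810; θ = arccos((tr R − 1)/2) = 0.677879 rad = 38.840°
axis k = ((R−Rᵀ)₃₂, (R−Rᵀ)₁₃, (R−Rᵀ)₂₁) / (2 sinθ) = (+0.974770, -0.171976, +0.142298)
rvec = θ·k = (+0.660775, -0.116579, +0.096461)

rvec=(0.6608, -0.1166, 0.0965) tvec=(0.1382, 0.1666, 0.9374)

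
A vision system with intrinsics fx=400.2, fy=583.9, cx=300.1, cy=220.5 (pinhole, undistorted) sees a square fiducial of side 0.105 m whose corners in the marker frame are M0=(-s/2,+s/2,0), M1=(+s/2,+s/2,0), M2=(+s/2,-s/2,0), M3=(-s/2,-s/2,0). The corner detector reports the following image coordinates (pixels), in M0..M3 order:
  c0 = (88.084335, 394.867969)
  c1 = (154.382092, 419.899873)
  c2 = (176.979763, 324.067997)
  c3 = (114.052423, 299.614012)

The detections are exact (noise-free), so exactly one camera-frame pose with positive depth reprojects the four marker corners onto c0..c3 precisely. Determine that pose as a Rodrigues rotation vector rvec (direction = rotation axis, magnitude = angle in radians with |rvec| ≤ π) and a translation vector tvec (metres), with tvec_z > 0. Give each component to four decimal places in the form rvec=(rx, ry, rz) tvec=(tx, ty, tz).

rvec=(-0.2988, -0.0822, 0.2622) tvec=(-0.2650, 0.1507, 0.6377)

Intrinsics K: fx=400.2, fy=583.9, cx=300.1, cy=220.5
Marker side s = 0.105 m; corners in marker frame (Z=0):
  M0 = (-0.0525, +0.0525, 0)
  M1 = (+0.0525, +0.0525, 0)
  M2 = (+0.0525, -0.0525, 0)
  M3 = (-0.0525, -0.0525, 0)
Detected image corners:
  c0 = (88.084335, 394.867969) px
  c1 = (154.382092, 419.899873) px
  c2 = (176.979763, 324.067997) px
  c3 = (114.052423, 299.614012) px
Planar DLT: solve 8×8 A·h = b for H (H[2,2]=1):
  H  [+623.59510 -294.22541 +133.78563]
  H  [+258.86262 +740.03870 +358.46958]
  H  [+0.06475 -0.47246 +1.00000]
B = K⁻¹H; ‖b₁‖=1.568030, ‖b₂‖=1.568030; λ = 2/(‖b₁‖+‖b₂‖) = 0.637743, sign → tz>0 ⇒ λ=+0.637743
r₁ = λ·B[:,0] = (+0.96277,+0.26714,+0.04129); r₂ = λ·B[:,1] = (-0.24292,+0.92206,-0.30131)
r₃ = r₁×r₂ = (-0.11857,+0.28006,+0.95263); SVD([r₁ r₂ r₃]) → R = UVᵀ:
  R  [+0.96277 -0.24292 -0.11857]
  R  [+0.26714 +0.92206 +0.28006]
  R  [+0.04129 -0.30131 +0.95263]
t = (-0.26503, +0.15069, +0.63774) m
tr R = 2.837469; θ = arccos((tr R − 1)/2) = 0.405933 rad = 23.258°
axis k = ((R−Rᵀ)₃₂, (R−Rᵀ)₁₃, (R−Rᵀ)₂₁) / (2 sinθ) = (-0.736143, -0.202414, +0.645850)
rvec = θ·k = (-0.298825, -0.082167, +0.262172)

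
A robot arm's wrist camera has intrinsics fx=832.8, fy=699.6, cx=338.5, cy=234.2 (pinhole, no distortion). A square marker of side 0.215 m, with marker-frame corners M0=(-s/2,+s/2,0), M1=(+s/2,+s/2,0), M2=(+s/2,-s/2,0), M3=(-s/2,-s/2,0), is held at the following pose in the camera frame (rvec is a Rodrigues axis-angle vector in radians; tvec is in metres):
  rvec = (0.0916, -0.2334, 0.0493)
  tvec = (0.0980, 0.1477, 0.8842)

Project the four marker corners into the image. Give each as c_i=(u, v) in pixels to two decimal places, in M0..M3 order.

c0=(326.18, 436.06) c1=(516.30, 431.29) c2=(531.72, 269.08) c3=(338.43, 264.39)

Intrinsics K: fx=832.8, fy=699.6, cx=338.5, cy=234.2
Marker side s = 0.215 m; corners in marker frame (Z=0):
  M0 = (-0.1075, +0.1075, 0)
  M1 = (+0.1075, +0.1075, 0)
  M2 = (+0.1075, -0.1075, 0)
  M3 = (-0.1075, -0.1075, 0)
rvec = (0.0916, -0.2334, 0.0493), |rvec| = θ = 0.25553 rad = 14.641°
Rodrigues: sinθ=0.25276, 1−cosθ=0.03247; R = I + sinθ·[k]× + (1−cosθ)·[k]×²:
    [+0.97170 -0.05940 -0.22862]
    [+0.03813 +0.99462 -0.09633]
    [+0.23311 +0.08488 +0.96874]
t = (0.0980, 0.1477, 0.8842) m
M0: Pc = R·M0+t = (-0.01284, +0.25052, +0.86827); u = 832.8·(-0.01284)/0.86827 + 338.5 = 326.1815, v = 699.6·(+0.25052)/0.86827 + 234.2 = 436.0569
M1: Pc = R·M1+t = (+0.19607, +0.25872, +0.91838); u = 832.8·(+0.19607)/0.91838 + 338.5 = 516.3006, v = 699.6·(+0.25872)/0.91838 + 234.2 = 431.2864
M2: Pc = R·M2+t = (+0.20884, +0.04488, +0.90013); u = 832.8·(+0.20884)/0.90013 + 338.5 = 531.7205, v = 699.6·(+0.04488)/0.90013 + 234.2 = 269.0798
M3: Pc = R·M3+t = (-0.00007, +0.03668, +0.85002); u = 832.8·(-0.00007)/0.85002 + 338.5 = 338.4287, v = 699.6·(+0.03668)/0.85002 + 234.2 = 264.3885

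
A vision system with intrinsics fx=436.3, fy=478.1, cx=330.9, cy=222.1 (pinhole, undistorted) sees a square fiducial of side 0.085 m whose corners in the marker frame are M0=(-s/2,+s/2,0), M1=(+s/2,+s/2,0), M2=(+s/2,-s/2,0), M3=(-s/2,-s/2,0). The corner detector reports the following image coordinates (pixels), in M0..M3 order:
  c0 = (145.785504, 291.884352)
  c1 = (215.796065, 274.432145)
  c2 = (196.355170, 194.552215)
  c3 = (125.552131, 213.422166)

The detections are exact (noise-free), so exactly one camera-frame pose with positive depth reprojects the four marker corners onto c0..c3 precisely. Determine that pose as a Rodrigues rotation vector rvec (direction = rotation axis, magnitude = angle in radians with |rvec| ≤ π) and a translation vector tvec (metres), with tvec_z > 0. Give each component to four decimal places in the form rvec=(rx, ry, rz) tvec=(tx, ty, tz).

Intrinsics K: fx=436.3, fy=478.1, cx=330.9, cy=222.1
Marker side s = 0.085 m; corners in marker frame (Z=0):
  M0 = (-0.0425, +0.0425, 0)
  M1 = (+0.0425, +0.0425, 0)
  M2 = (+0.0425, -0.0425, 0)
  M3 = (-0.0425, -0.0425, 0)
Detected image corners:
  c0 = (145.785504, 291.884352) px
  c1 = (215.796065, 274.432145) px
  c2 = (196.355170, 194.552215) px
  c3 = (125.552131, 213.422166) px
Planar DLT: solve 8×8 A·h = b for H (H[2,2]=1):
  H  [+799.34181 +264.19173 +170.69477]
  H  [-254.84578 +975.24025 +243.94113]
  H  [-0.16935 +0.18014 +1.00000]
B = K⁻¹H; ‖b₁‖=2.019609, ‖b₂‖=2.019609; λ = 2/(‖b₁‖+‖b₂‖) = 0.495145, sign → tz>0 ⇒ λ=+0.495145
r₁ = λ·B[:,0] = (+0.97075,-0.22498,-0.08385); r₂ = λ·B[:,1] = (+0.23218,+0.96858,+0.08919)
r₃ = r₁×r₂ = (+0.06115,-0.10605,+0.99248); SVD([r₁ r₂ r₃]) → R = UVᵀ:
  R  [+0.97075 +0.23218 +0.06115]
  R  [-0.22498 +0.96858 -0.10605]
  R  [-0.08385 +0.08919 +0.99248]
t = (-0.18181, +0.02262, +0.49515) m
tr R = 2.931802; θ = arccos((tr R − 1)/2) = 0.261894 rad = 15.005°
axis k = ((R−Rᵀ)₃₂, (R−Rᵀ)₁₃, (R−Rᵀ)₂₁) / (2 sinθ) = (+0.377054, +0.280034, -0.882843)
rvec = θ·k = (+0.098748, +0.073339, -0.231212)

rvec=(0.0987, 0.0733, -0.2312) tvec=(-0.1818, 0.0226, 0.4951)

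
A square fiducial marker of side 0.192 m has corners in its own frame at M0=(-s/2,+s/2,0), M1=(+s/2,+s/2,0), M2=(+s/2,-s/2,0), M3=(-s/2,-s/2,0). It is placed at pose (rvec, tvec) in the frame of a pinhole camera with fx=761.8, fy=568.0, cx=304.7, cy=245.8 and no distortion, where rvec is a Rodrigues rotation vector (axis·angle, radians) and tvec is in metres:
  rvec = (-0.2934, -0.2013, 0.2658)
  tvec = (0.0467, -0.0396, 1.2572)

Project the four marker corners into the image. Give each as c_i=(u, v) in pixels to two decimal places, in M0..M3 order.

Intrinsics K: fx=761.8, fy=568.0, cx=304.7, cy=245.8
Marker side s = 0.192 m; corners in marker frame (Z=0):
  M0 = (-0.0960, +0.0960, 0)
  M1 = (+0.0960, +0.0960, 0)
  M2 = (+0.0960, -0.0960, 0)
  M3 = (-0.0960, -0.0960, 0)
rvec = (-0.2934, -0.2013, 0.2658), |rvec| = θ = 0.44413 rad = 25.447°
Rodrigues: sinθ=0.42968, 1−cosθ=0.09702; R = I + sinθ·[k]× + (1−cosθ)·[k]×²:
    [+0.94532 -0.22810 -0.23310]
    [+0.28620 +0.92291 +0.25753]
    [+0.15639 -0.31016 +0.93773]
t = (0.0467, -0.0396, 1.2572) m
M0: Pc = R·M0+t = (-0.06595, +0.02152, +1.21241); u = 761.8·(-0.06595)/1.21241 + 304.7 = 263.2623, v = 568.0·(+0.02152)/1.21241 + 245.8 = 255.8841
M1: Pc = R·M1+t = (+0.11555, +0.07647, +1.24244); u = 761.8·(+0.11555)/1.24244 + 304.7 = 375.5515, v = 568.0·(+0.07647)/1.24244 + 245.8 = 280.7615
M2: Pc = R·M2+t = (+0.15935, -0.10072, +1.30199); u = 761.8·(+0.15935)/1.30199 + 304.7 = 397.9355, v = 568.0·(-0.10072)/1.30199 + 245.8 = 201.8582
M3: Pc = R·M3+t = (-0.02215, -0.15567, +1.27196); u = 761.8·(-0.02215)/1.27196 + 304.7 = 291.4319, v = 568.0·(-0.15567)/1.27196 + 245.8 = 176.2829

c0=(263.26, 255.88) c1=(375.55, 280.76) c2=(397.94, 201.86) c3=(291.43, 176.28)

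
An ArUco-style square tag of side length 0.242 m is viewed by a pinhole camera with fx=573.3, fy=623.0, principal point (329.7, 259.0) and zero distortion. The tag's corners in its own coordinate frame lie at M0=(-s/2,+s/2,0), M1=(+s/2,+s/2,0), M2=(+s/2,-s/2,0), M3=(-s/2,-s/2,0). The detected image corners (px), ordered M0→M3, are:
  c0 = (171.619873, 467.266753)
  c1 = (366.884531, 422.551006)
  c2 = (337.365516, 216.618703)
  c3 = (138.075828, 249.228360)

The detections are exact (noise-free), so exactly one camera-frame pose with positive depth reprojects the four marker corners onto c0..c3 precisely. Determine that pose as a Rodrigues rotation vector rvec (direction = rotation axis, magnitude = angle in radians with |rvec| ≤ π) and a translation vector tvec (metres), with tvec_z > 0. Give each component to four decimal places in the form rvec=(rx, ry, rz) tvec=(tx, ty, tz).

Intrinsics K: fx=573.3, fy=623.0, cx=329.7, cy=259.0
Marker side s = 0.242 m; corners in marker frame (Z=0):
  M0 = (-0.1210, +0.1210, 0)
  M1 = (+0.1210, +0.1210, 0)
  M2 = (+0.1210, -0.1210, 0)
  M3 = (-0.1210, -0.1210, 0)
Detected image corners:
  c0 = (171.619873, 467.266753) px
  c1 = (366.884531, 422.551006) px
  c2 = (337.365516, 216.618703) px
  c3 = (138.075828, 249.228360) px
Planar DLT: solve 8×8 A·h = b for H (H[2,2]=1):
  H  [+877.06113 +141.52556 +256.48788]
  H  [-77.12305 +890.57661 +338.92552]
  H  [+0.24424 +0.04527 +1.00000]
B = K⁻¹H; ‖b₁‖=1.428573, ‖b₂‖=1.428573; λ = 2/(‖b₁‖+‖b₂‖) = 0.699999, sign → tz>0 ⇒ λ=+0.699999
r₁ = λ·B[:,0] = (+0.97257,-0.15773,+0.17097); r₂ = λ·B[:,1] = (+0.15458,+0.98747,+0.03169)
r₃ = r₁×r₂ = (-0.17383,-0.00439,+0.98477); SVD([r₁ r₂ r₃]) → R = UVᵀ:
  R  [+0.97257 +0.15458 -0.17383]
  R  [-0.15773 +0.98747 -0.00439]
  R  [+0.17097 +0.03169 +0.98477]
t = (-0.08939, +0.08980, +0.70000) m
tr R = 2.944808; θ = arccos((tr R − 1)/2) = 0.235473 rad = 13.492°
axis k = ((R−Rᵀ)₃₂, (R−Rᵀ)₁₃, (R−Rᵀ)₂₁) / (2 sinθ) = (+0.077331, -0.738938, -0.669321)
rvec = θ·k = (+0.018209, -0.174000, -0.157607)

rvec=(0.0182, -0.1740, -0.1576) tvec=(-0.0894, 0.0898, 0.7000)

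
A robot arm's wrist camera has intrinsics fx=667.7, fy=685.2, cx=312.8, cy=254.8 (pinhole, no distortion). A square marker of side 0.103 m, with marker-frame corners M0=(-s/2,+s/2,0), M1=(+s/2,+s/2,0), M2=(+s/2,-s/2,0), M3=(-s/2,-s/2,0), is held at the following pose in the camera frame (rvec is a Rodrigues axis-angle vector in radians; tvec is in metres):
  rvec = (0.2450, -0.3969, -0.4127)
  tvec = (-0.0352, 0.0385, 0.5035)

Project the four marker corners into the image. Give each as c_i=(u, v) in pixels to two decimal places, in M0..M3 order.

Intrinsics K: fx=667.7, fy=685.2, cx=312.8, cy=254.8
Marker side s = 0.103 m; corners in marker frame (Z=0):
  M0 = (-0.0515, +0.0515, 0)
  M1 = (+0.0515, +0.0515, 0)
  M2 = (+0.0515, -0.0515, 0)
  M3 = (-0.0515, -0.0515, 0)
rvec = (0.2450, -0.3969, -0.4127), |rvec| = θ = 0.62280 rad = 35.684°
Rodrigues: sinθ=0.58331, 1−cosθ=0.18775; R = I + sinθ·[k]× + (1−cosθ)·[k]×²:
    [+0.84131 +0.33946 -0.42068]
    [-0.43360 +0.88850 -0.15018]
    [+0.32279 +0.30875 +0.89469]
t = (-0.0352, 0.0385, 0.5035) m
M0: Pc = R·M0+t = (-0.06104, +0.10659, +0.50278); u = 667.7·(-0.06104)/0.50278 + 312.8 = 231.7310, v = 685.2·(+0.10659)/0.50278 + 254.8 = 400.0619
M1: Pc = R·M1+t = (+0.02561, +0.06193, +0.53602); u = 667.7·(+0.02561)/0.53602 + 312.8 = 344.7007, v = 685.2·(+0.06193)/0.53602 + 254.8 = 333.9617
M2: Pc = R·M2+t = (-0.00936, -0.02959, +0.50422); u = 667.7·(-0.00936)/0.50422 + 312.8 = 300.4117, v = 685.2·(-0.02959)/0.50422 + 254.8 = 214.5917
M3: Pc = R·M3+t = (-0.09601, +0.01507, +0.47098); u = 667.7·(-0.09601)/0.47098 + 312.8 = 176.6875, v = 685.2·(+0.01507)/0.47098 + 254.8 = 276.7285

c0=(231.73, 400.06) c1=(344.70, 333.96) c2=(300.41, 214.59) c3=(176.69, 276.73)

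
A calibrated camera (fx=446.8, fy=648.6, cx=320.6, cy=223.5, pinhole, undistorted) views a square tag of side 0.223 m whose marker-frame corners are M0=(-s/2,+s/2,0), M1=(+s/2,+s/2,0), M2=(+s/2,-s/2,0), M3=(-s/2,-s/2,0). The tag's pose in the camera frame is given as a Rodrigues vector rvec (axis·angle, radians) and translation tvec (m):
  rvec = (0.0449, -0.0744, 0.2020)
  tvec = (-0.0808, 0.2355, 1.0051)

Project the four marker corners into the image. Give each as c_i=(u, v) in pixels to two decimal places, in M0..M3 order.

Intrinsics K: fx=446.8, fy=648.6, cx=320.6, cy=223.5
Marker side s = 0.223 m; corners in marker frame (Z=0):
  M0 = (-0.1115, +0.1115, 0)
  M1 = (+0.1115, +0.1115, 0)
  M2 = (+0.1115, -0.1115, 0)
  M3 = (-0.1115, -0.1115, 0)
rvec = (0.0449, -0.0744, 0.2020), |rvec| = θ = 0.21990 rad = 12.599°
Rodrigues: sinθ=0.21813, 1−cosθ=0.02408; R = I + sinθ·[k]× + (1−cosθ)·[k]×²:
    [+0.97692 -0.20204 -0.06929]
    [+0.19871 +0.97868 -0.05202]
    [+0.07832 +0.03705 +0.99624]
t = (-0.0808, 0.2355, 1.0051) m
M0: Pc = R·M0+t = (-0.21225, +0.32247, +1.00050); u = 446.8·(-0.21225)/1.00050 + 320.6 = 225.8121, v = 648.6·(+0.32247)/1.00050 + 223.5 = 432.5471
M1: Pc = R·M1+t = (+0.00560, +0.36678, +1.01796); u = 446.8·(+0.00560)/1.01796 + 320.6 = 323.0577, v = 648.6·(+0.36678)/1.01796 + 223.5 = 457.1946
M2: Pc = R·M2+t = (+0.05065, +0.14853, +1.00970); u = 446.8·(+0.05065)/1.00970 + 320.6 = 343.0149, v = 648.6·(+0.14853)/1.00970 + 223.5 = 318.9136
M3: Pc = R·M3+t = (-0.16720, +0.10422, +0.99224); u = 446.8·(-0.16720)/0.99224 + 320.6 = 245.3107, v = 648.6·(+0.10422)/0.99224 + 223.5 = 291.6268

c0=(225.81, 432.55) c1=(323.06, 457.19) c2=(343.01, 318.91) c3=(245.31, 291.63)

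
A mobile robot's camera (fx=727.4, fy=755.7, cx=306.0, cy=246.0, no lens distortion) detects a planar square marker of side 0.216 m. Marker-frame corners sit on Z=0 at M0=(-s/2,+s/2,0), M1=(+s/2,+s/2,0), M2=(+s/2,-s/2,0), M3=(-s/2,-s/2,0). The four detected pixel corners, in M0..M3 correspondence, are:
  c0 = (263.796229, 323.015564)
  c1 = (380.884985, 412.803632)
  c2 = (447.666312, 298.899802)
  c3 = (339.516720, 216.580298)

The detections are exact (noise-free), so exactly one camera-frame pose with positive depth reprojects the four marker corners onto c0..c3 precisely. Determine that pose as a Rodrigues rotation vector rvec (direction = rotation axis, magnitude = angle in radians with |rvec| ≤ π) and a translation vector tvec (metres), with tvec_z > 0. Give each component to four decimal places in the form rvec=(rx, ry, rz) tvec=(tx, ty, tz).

rvec=(-0.4331, -0.1206, 0.6275) tvec=(0.0827, 0.0963, 1.1280)

Intrinsics K: fx=727.4, fy=755.7, cx=306.0, cy=246.0
Marker side s = 0.216 m; corners in marker frame (Z=0):
  M0 = (-0.1080, +0.1080, 0)
  M1 = (+0.1080, +0.1080, 0)
  M2 = (+0.1080, -0.1080, 0)
  M3 = (-0.1080, -0.1080, 0)
Detected image corners:
  c0 = (263.796229, 323.015564) px
  c1 = (380.884985, 412.803632) px
  c2 = (447.666312, 298.899802) px
  c3 = (339.516720, 216.580298) px
Planar DLT: solve 8×8 A·h = b for H (H[2,2]=1):
  H  [+514.11505 -465.51382 +359.31450]
  H  [+392.07644 +391.50317 +310.48772]
  H  [-0.01794 -0.37883 +1.00000]
B = K⁻¹H; ‖b₁‖=0.886493, ‖b₂‖=0.886493; λ = 2/(‖b₁‖+‖b₂‖) = 1.128041, sign → tz>0 ⇒ λ=+1.128041
r₁ = λ·B[:,0] = (+0.80580,+0.59185,-0.02024); r₂ = λ·B[:,1] = (-0.54214,+0.72351,-0.42734)
r₃ = r₁×r₂ = (-0.23827,+0.35532,+0.90387); SVD([r₁ r₂ r₃]) → R = UVᵀ:
  R  [+0.80580 -0.54214 -0.23827]
  R  [+0.59185 +0.72351 +0.35532]
  R  [-0.02024 -0.42734 +0.90387]
t = (+0.08268, +0.09626, +1.12804) m
tr R = 2.433173; θ = arccos((tr R − 1)/2) = 0.771900 rad = 44.227°
axis k = ((R−Rᵀ)₃₂, (R−Rᵀ)₁₃, (R−Rᵀ)₂₁) / (2 sinθ) = (-0.561045, -0.156294, +0.812896)
rvec = θ·k = (-0.433071, -0.120644, +0.627475)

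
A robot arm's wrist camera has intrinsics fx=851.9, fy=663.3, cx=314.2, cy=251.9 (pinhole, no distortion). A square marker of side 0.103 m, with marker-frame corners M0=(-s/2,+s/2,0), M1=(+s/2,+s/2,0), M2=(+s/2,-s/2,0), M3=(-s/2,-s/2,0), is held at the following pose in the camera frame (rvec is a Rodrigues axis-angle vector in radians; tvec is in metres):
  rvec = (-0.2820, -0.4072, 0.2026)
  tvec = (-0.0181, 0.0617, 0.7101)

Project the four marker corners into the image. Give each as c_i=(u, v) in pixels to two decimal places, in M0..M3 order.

c0=(224.10, 347.46) c1=(339.47, 366.37) c2=(354.54, 275.12) c3=(245.15, 252.28)

Intrinsics K: fx=851.9, fy=663.3, cx=314.2, cy=251.9
Marker side s = 0.103 m; corners in marker frame (Z=0):
  M0 = (-0.0515, +0.0515, 0)
  M1 = (+0.0515, +0.0515, 0)
  M2 = (+0.0515, -0.0515, 0)
  M3 = (-0.0515, -0.0515, 0)
rvec = (-0.2820, -0.4072, 0.2026), |rvec| = θ = 0.53515 rad = 30.662°
Rodrigues: sinθ=0.50997, 1−cosθ=0.13981; R = I + sinθ·[k]× + (1−cosθ)·[k]×²:
    [+0.89902 -0.13701 -0.41593]
    [+0.24913 +0.94114 +0.22846]
    [+0.36015 -0.30901 +0.88023]
t = (-0.0181, 0.0617, 0.7101) m
M0: Pc = R·M0+t = (-0.07146, +0.09734, +0.67564); u = 851.9·(-0.07146)/0.67564 + 314.2 = 224.1034, v = 663.3·(+0.09734)/0.67564 + 251.9 = 347.4611
M1: Pc = R·M1+t = (+0.02114, +0.12300, +0.71273); u = 851.9·(+0.02114)/0.71273 + 314.2 = 339.4717, v = 663.3·(+0.12300)/0.71273 + 251.9 = 366.3677
M2: Pc = R·M2+t = (+0.03526, +0.02606, +0.74456); u = 851.9·(+0.03526)/0.74456 + 314.2 = 354.5378, v = 663.3·(+0.02606)/0.74456 + 251.9 = 275.1169
M3: Pc = R·M3+t = (-0.05734, +0.00040, +0.70747); u = 851.9·(-0.05734)/0.70747 + 314.2 = 245.1497, v = 663.3·(+0.00040)/0.70747 + 251.9 = 252.2763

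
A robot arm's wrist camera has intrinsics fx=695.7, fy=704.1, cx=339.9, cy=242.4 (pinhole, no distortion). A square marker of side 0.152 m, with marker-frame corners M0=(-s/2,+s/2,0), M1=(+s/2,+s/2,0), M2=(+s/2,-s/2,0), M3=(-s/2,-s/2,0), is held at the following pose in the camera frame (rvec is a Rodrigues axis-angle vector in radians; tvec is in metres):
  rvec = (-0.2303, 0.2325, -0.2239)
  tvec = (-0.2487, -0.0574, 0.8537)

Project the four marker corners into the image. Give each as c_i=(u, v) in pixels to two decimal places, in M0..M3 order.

Intrinsics K: fx=695.7, fy=704.1, cx=339.9, cy=242.4
Marker side s = 0.152 m; corners in marker frame (Z=0):
  M0 = (-0.0760, +0.0760, 0)
  M1 = (+0.0760, +0.0760, 0)
  M2 = (+0.0760, -0.0760, 0)
  M3 = (-0.0760, -0.0760, 0)
rvec = (-0.2303, 0.2325, -0.2239), |rvec| = θ = 0.39652 rad = 22.719°
Rodrigues: sinθ=0.38621, 1−cosθ=0.07759; R = I + sinθ·[k]× + (1−cosθ)·[k]×²:
    [+0.94859 +0.19166 +0.25190]
    [-0.24450 +0.94909 +0.19862]
    [-0.20101 -0.25000 +0.94715]
t = (-0.2487, -0.0574, 0.8537) m
M0: Pc = R·M0+t = (-0.30623, +0.03331, +0.84998); u = 695.7·(-0.30623)/0.84998 + 339.9 = 89.2556, v = 704.1·(+0.03331)/0.84998 + 242.4 = 269.9955
M1: Pc = R·M1+t = (-0.16204, -0.00385, +0.81942); u = 695.7·(-0.16204)/0.81942 + 339.9 = 202.3247, v = 704.1·(-0.00385)/0.81942 + 242.4 = 239.0905
M2: Pc = R·M2+t = (-0.19117, -0.14811, +0.85742); u = 695.7·(-0.19117)/0.85742 + 339.9 = 184.7849, v = 704.1·(-0.14811)/0.85742 + 242.4 = 120.7725
M3: Pc = R·M3+t = (-0.33536, -0.11095, +0.88798); u = 695.7·(-0.33536)/0.88798 + 339.9 = 77.1580, v = 704.1·(-0.11095)/0.88798 + 242.4 = 154.4260

c0=(89.26, 270.00) c1=(202.32, 239.09) c2=(184.78, 120.77) c3=(77.16, 154.43)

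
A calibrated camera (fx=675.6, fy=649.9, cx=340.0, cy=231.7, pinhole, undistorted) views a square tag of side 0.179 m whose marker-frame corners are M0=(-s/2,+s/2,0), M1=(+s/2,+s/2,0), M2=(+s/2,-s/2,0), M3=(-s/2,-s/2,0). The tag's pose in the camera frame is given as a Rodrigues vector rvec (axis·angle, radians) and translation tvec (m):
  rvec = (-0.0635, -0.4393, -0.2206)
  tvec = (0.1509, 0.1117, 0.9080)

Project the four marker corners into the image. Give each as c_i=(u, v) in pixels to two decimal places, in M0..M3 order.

c0=(411.70, 393.80) c1=(518.69, 356.28) c2=(489.47, 236.36) c3=(380.21, 263.22)

Intrinsics K: fx=675.6, fy=649.9, cx=340.0, cy=231.7
Marker side s = 0.179 m; corners in marker frame (Z=0):
  M0 = (-0.0895, +0.0895, 0)
  M1 = (+0.0895, +0.0895, 0)
  M2 = (+0.0895, -0.0895, 0)
  M3 = (-0.0895, -0.0895, 0)
rvec = (-0.0635, -0.4393, -0.2206), |rvec| = θ = 0.49566 rad = 28.399°
Rodrigues: sinθ=0.47561, 1−cosθ=0.12035; R = I + sinθ·[k]× + (1−cosθ)·[k]×²:
    [+0.88163 +0.22534 -0.41467]
    [-0.19801 +0.97419 +0.10840]
    [+0.42839 -0.01346 +0.90349]
t = (0.1509, 0.1117, 0.9080) m
M0: Pc = R·M0+t = (+0.09216, +0.21661, +0.86845); u = 675.6·(+0.09216)/0.86845 + 340.0 = 411.6962, v = 649.9·(+0.21661)/0.86845 + 231.7 = 393.7996
M1: Pc = R·M1+t = (+0.24997, +0.18117, +0.94514); u = 675.6·(+0.24997)/0.94514 + 340.0 = 518.6857, v = 649.9·(+0.18117)/0.94514 + 231.7 = 356.2754
M2: Pc = R·M2+t = (+0.20964, +0.00679, +0.94755); u = 675.6·(+0.20964)/0.94755 + 340.0 = 489.4716, v = 649.9·(+0.00679)/0.94755 + 231.7 = 236.3558
M3: Pc = R·M3+t = (+0.05183, +0.04223, +0.87086); u = 675.6·(+0.05183)/0.87086 + 340.0 = 380.2057, v = 649.9·(+0.04223)/0.87086 + 231.7 = 263.2168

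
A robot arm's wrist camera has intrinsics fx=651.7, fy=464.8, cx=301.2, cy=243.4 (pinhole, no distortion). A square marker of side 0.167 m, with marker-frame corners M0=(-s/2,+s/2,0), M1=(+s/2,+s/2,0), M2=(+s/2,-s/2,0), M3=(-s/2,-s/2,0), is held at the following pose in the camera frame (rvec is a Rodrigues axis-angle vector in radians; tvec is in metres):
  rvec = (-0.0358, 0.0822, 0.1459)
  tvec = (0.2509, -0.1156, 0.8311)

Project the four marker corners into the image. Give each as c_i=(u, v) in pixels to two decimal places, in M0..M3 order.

c0=(423.11, 218.35) c1=(555.82, 231.50) c2=(573.60, 138.71) c3=(441.38, 127.20)

Intrinsics K: fx=651.7, fy=464.8, cx=301.2, cy=243.4
Marker side s = 0.167 m; corners in marker frame (Z=0):
  M0 = (-0.0835, +0.0835, 0)
  M1 = (+0.0835, +0.0835, 0)
  M2 = (+0.0835, -0.0835, 0)
  M3 = (-0.0835, -0.0835, 0)
rvec = (-0.0358, 0.0822, 0.1459), |rvec| = θ = 0.17125 rad = 9.812°
Rodrigues: sinθ=0.17041, 1−cosθ=0.01463; R = I + sinθ·[k]× + (1−cosθ)·[k]×²:
    [+0.98601 -0.14666 +0.07919]
    [+0.14372 +0.98874 +0.04161]
    [-0.08440 -0.02964 +0.99599]
t = (0.2509, -0.1156, 0.8311) m
M0: Pc = R·M0+t = (+0.15632, -0.04504, +0.83567); u = 651.7·(+0.15632)/0.83567 + 301.2 = 423.1080, v = 464.8·(-0.04504)/0.83567 + 243.4 = 218.3485
M1: Pc = R·M1+t = (+0.32099, -0.02104, +0.82158); u = 651.7·(+0.32099)/0.82158 + 301.2 = 555.8161, v = 464.8·(-0.02104)/0.82158 + 243.4 = 231.4972
M2: Pc = R·M2+t = (+0.34548, -0.18616, +0.82653); u = 651.7·(+0.34548)/0.82653 + 301.2 = 573.6022, v = 464.8·(-0.18616)/0.82653 + 243.4 = 138.7127
M3: Pc = R·M3+t = (+0.18081, -0.21016, +0.84062); u = 651.7·(+0.18081)/0.84062 + 301.2 = 441.3774, v = 464.8·(-0.21016)/0.84062 + 243.4 = 127.1973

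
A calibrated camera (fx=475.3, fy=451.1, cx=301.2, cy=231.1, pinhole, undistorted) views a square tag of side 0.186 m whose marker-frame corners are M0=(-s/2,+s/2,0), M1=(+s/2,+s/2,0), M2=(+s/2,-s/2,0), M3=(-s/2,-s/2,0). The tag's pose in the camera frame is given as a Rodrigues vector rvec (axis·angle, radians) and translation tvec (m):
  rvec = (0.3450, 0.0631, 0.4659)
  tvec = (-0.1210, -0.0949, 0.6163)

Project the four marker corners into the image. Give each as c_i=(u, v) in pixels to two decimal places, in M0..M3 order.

c0=(121.78, 189.92) c1=(244.19, 248.33) c2=(302.77, 130.47) c3=(167.42, 65.03)

Intrinsics K: fx=475.3, fy=451.1, cx=301.2, cy=231.1
Marker side s = 0.186 m; corners in marker frame (Z=0):
  M0 = (-0.0930, +0.0930, 0)
  M1 = (+0.0930, +0.0930, 0)
  M2 = (+0.0930, -0.0930, 0)
  M3 = (-0.0930, -0.0930, 0)
rvec = (0.3450, 0.0631, 0.4659), |rvec| = θ = 0.58315 rad = 33.412°
Rodrigues: sinθ=0.55066, 1−cosθ=0.16527; R = I + sinθ·[k]× + (1−cosθ)·[k]×²:
    [+0.89257 -0.42936 +0.13770]
    [+0.45052 +0.83666 -0.31149]
    [+0.01853 +0.34006 +0.94022]
t = (-0.1210, -0.0949, 0.6163) m
M0: Pc = R·M0+t = (-0.24394, -0.05899, +0.64620); u = 475.3·(-0.24394)/0.64620 + 301.2 = 121.7754, v = 451.1·(-0.05899)/0.64620 + 231.1 = 189.9214
M1: Pc = R·M1+t = (-0.07792, +0.02481, +0.64965); u = 475.3·(-0.07792)/0.64965 + 301.2 = 244.1910, v = 451.1·(+0.02481)/0.64965 + 231.1 = 248.3261
M2: Pc = R·M2+t = (+0.00194, -0.13081, +0.58640); u = 475.3·(+0.00194)/0.58640 + 301.2 = 302.7723, v = 451.1·(-0.13081)/0.58640 + 231.1 = 130.4702
M3: Pc = R·M3+t = (-0.16408, -0.21461, +0.58295); u = 475.3·(-0.16408)/0.58295 + 301.2 = 167.4206, v = 451.1·(-0.21461)/0.58295 + 231.1 = 65.0316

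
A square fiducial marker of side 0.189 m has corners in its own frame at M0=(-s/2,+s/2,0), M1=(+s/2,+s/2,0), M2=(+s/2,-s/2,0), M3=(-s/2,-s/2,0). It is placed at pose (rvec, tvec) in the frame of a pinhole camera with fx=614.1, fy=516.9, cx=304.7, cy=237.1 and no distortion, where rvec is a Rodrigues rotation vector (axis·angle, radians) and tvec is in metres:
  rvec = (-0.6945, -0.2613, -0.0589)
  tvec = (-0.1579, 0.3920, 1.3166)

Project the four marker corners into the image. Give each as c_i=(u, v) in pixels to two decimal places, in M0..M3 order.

c0=(187.23, 430.52) c1=(279.13, 425.70) c2=(269.66, 356.19) c3=(185.45, 358.09)

Intrinsics K: fx=614.1, fy=516.9, cx=304.7, cy=237.1
Marker side s = 0.189 m; corners in marker frame (Z=0):
  M0 = (-0.0945, +0.0945, 0)
  M1 = (+0.0945, +0.0945, 0)
  M2 = (+0.0945, -0.0945, 0)
  M3 = (-0.0945, -0.0945, 0)
rvec = (-0.6945, -0.2613, -0.0589), |rvec| = θ = 0.74436 rad = 42.649°
Rodrigues: sinθ=0.67750, 1−cosθ=0.26448; R = I + sinθ·[k]× + (1−cosθ)·[k]×²:
    [+0.96575 +0.14023 -0.21830]
    [+0.03301 +0.76811 +0.63947]
    [+0.25736 -0.62477 +0.73718]
t = (-0.1579, 0.3920, 1.3166) m
M0: Pc = R·M0+t = (-0.23591, +0.46147, +1.23324); u = 614.1·(-0.23591)/1.23324 + 304.7 = 187.2262, v = 516.9·(+0.46147)/1.23324 + 237.1 = 430.5192
M1: Pc = R·M1+t = (-0.05338, +0.46771, +1.28188); u = 614.1·(-0.05338)/1.28188 + 304.7 = 279.1256, v = 516.9·(+0.46771)/1.28188 + 237.1 = 425.6961
M2: Pc = R·M2+t = (-0.07989, +0.32253, +1.39996); u = 614.1·(-0.07989)/1.39996 + 304.7 = 269.6566, v = 516.9·(+0.32253)/1.39996 + 237.1 = 356.1872
M3: Pc = R·M3+t = (-0.26242, +0.31629, +1.35132); u = 614.1·(-0.26242)/1.35132 + 304.7 = 185.4467, v = 516.9·(+0.31629)/1.35132 + 237.1 = 358.0870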